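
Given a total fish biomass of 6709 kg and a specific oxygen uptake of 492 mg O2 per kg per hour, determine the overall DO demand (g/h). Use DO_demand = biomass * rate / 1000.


Total O2 consumption (mg/h) = 6709 kg * 492 mg/(kg*h) = 3300828 mg/h
Convert to g/h: 3300828 / 1000 = 3300.828 g/h

3300.828 g/h


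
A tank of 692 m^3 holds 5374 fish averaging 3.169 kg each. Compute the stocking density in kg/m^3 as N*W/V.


Total biomass = 5374 fish * 3.169 kg = 17030.206 kg
Density = total biomass / volume = 17030.206 / 692 = 24.6101 kg/m^3

24.6101 kg/m^3


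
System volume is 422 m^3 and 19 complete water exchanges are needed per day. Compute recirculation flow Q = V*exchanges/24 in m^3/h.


Daily recirculation volume = 422 m^3 * 19 = 8018 m^3/day
Flow rate Q = daily volume / 24 h = 8018 / 24 = 334.083 m^3/h

334.083 m^3/h


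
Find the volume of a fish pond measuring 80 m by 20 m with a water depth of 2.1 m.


Base area = L * W = 80 * 20 = 1600 m^2
Volume = area * depth = 1600 * 2.1 = 3360 m^3

3360 m^3


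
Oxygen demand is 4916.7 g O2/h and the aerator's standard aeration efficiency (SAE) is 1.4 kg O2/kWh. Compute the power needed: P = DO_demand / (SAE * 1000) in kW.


SAE in g O2/kWh = 1.4 * 1000 = 1400 g/kWh
P = DO_demand / SAE_g = 4916.7 / 1400 = 3.51193 kW

3.51193 kW


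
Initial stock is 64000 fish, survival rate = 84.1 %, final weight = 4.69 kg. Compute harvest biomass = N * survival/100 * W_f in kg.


Survivors = 64000 * 84.1/100 = 53824 fish
Harvest biomass = survivors * W_f = 53824 * 4.69 = 252434.56 kg

252434.56 kg


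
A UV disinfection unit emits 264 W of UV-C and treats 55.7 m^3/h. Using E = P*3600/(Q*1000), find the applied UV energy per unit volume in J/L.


Energy delivered per hour = 264 W * 3600 s = 950400 J/h
Volume treated per hour = 55.7 m^3/h * 1000 = 55700 L/h
dose = 950400 / 55700 = 17.0628 J/L

17.0628 J/L


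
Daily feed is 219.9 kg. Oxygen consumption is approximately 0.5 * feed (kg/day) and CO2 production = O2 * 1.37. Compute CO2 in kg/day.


O2 = 219.9 * 0.5 = 109.95
CO2 = 109.95 * 1.37 = 150.6315

150.6315 kg/day


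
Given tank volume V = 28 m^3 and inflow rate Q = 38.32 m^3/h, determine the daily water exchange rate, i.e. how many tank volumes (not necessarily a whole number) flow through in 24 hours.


Daily flow volume = 38.32 m^3/h * 24 h = 919.68 m^3/day
Exchanges = daily flow / tank volume = 919.68 / 28 = 32.8457 exchanges/day

32.8457 exchanges/day


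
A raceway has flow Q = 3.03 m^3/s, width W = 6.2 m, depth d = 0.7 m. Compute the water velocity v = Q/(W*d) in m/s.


Cross-sectional area = W * d = 6.2 * 0.7 = 4.34 m^2
Velocity = Q / A = 3.03 / 4.34 = 0.698157 m/s

0.698157 m/s


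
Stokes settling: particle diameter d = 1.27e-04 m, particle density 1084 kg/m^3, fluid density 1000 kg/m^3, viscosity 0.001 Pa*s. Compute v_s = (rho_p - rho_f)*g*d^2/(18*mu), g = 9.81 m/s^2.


Density difference: rho_p - rho_f = 1084 - 1000 = 84 kg/m^3
d^2 = (1.27e-04)^2 = 1.6129e-08 m^2
Numerator = (rho_p - rho_f) * g * d^2 = 84 * 9.81 * 1.6129e-08 = 1.3290941e-05
Denominator = 18 * mu = 18 * 0.001 = 0.018
v_s = 1.3290941e-05 / 0.018 = 7.38386e-04 m/s
Check: Re = rho_f * v_s * d / mu = 1000 * 7.38386e-04 * 1.27e-04 / 0.001 = 0.0938 < 1, so Stokes' law applies.

7.38386e-04 m/s


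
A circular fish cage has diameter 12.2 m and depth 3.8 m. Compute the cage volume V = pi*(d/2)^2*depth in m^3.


r = d/2 = 12.2/2 = 6.1 m
Base area = pi*r^2 = pi*6.1^2 = 116.89866 m^2
Volume = 116.89866 * 3.8 = 444.215 m^3

444.215 m^3


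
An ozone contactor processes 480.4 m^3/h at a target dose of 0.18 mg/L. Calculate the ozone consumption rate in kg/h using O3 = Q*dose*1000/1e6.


O3 demand (mg/h) = Q * dose * 1000 = 480.4 * 0.18 * 1000 = 86472 mg/h
Convert mg to kg: 86472 / 1e6 = 0.086472 kg/h

0.086472 kg/h


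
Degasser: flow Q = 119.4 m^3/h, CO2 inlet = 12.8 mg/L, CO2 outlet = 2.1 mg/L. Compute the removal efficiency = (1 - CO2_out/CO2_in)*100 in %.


CO2_out / CO2_in = 2.1 / 12.8 = 0.1640625
Fraction remaining = 0.1640625
efficiency = (1 - 0.1640625) * 100 = 83.5938 %

83.5938 %


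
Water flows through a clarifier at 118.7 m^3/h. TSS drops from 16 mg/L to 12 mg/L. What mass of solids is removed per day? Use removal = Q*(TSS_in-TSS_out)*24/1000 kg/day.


Concentration drop: TSS_in - TSS_out = 16 - 12 = 4 mg/L
Hourly solids removed = Q * dTSS = 118.7 m^3/h * 4 mg/L = 474.8 g/h  (m^3/h * mg/L = g/h)
Daily solids removed = 474.8 * 24 = 11395.2 g/day
Convert g to kg: 11395.2 / 1000 = 11.3952 kg/day

11.3952 kg/day


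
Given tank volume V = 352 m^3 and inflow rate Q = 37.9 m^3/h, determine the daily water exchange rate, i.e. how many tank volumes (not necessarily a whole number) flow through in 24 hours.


Daily flow volume = 37.9 m^3/h * 24 h = 909.6 m^3/day
Exchanges = daily flow / tank volume = 909.6 / 352 = 2.58409 exchanges/day

2.58409 exchanges/day


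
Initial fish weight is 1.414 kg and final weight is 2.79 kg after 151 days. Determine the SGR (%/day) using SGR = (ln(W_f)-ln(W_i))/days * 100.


ln(W_f) = ln(2.79) = 1.0260416
ln(W_i) = ln(1.414) = 0.34642257
ln(W_f) - ln(W_i) = 1.0260416 - 0.34642257 = 0.67961903
SGR = 0.67961903 / 151 * 100 = 0.450079 %/day

0.450079 %/day


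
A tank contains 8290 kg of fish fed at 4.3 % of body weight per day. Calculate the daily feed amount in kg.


Feeding rate fraction = 4.3% / 100 = 0.043
Daily feed = 8290 kg * 0.043 = 356.47 kg/day

356.47 kg/day


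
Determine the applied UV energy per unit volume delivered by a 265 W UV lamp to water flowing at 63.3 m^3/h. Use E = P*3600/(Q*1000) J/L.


Energy delivered per hour = 265 W * 3600 s = 954000 J/h
Volume treated per hour = 63.3 m^3/h * 1000 = 63300 L/h
dose = 954000 / 63300 = 15.0711 J/L

15.0711 J/L


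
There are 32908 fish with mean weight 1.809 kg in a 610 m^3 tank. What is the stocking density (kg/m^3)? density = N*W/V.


Total biomass = 32908 fish * 1.809 kg = 59530.572 kg
Density = total biomass / volume = 59530.572 / 610 = 97.5911 kg/m^3

97.5911 kg/m^3


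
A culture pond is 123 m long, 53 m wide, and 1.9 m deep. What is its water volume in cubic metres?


Base area = L * W = 123 * 53 = 6519 m^2
Volume = area * depth = 6519 * 1.9 = 12386.1 m^3

12386.1 m^3


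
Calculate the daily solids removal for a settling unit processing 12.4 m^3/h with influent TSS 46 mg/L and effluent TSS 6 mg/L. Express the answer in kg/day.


Concentration drop: TSS_in - TSS_out = 46 - 6 = 40 mg/L
Hourly solids removed = Q * dTSS = 12.4 m^3/h * 40 mg/L = 496 g/h  (m^3/h * mg/L = g/h)
Daily solids removed = 496 * 24 = 11904 g/day
Convert g to kg: 11904 / 1000 = 11.904 kg/day

11.904 kg/day


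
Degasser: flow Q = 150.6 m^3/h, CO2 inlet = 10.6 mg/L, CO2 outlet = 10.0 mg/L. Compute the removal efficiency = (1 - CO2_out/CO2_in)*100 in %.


CO2_out / CO2_in = 10.0 / 10.6 = 0.94339623
Fraction remaining = 0.94339623
efficiency = (1 - 0.94339623) * 100 = 5.66038 %

5.66038 %


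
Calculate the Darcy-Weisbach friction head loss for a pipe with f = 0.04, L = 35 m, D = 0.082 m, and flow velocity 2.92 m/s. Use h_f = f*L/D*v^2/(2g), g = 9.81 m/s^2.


v^2 = 2.92^2 = 8.5264 m^2/s^2
L/D = 35/0.082 = 426.82927
h_f = f*(L/D)*v^2/(2g) = 0.04 * 426.82927 * 8.5264 / 19.62 = 7.41961 m

7.41961 m


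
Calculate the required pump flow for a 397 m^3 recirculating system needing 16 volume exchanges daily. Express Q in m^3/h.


Daily recirculation volume = 397 m^3 * 16 = 6352 m^3/day
Flow rate Q = daily volume / 24 h = 6352 / 24 = 264.667 m^3/h

264.667 m^3/h


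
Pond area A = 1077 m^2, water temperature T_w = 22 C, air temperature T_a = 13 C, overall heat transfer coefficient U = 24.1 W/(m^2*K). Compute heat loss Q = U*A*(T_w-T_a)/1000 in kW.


Temperature difference dT = 22 - 13 = 9 K
Heat loss (W) = U * A * dT = 24.1 * 1077 * 9 = 233601.3 W
Convert to kW: 233601.3 / 1000 = 233.6013 kW

233.6013 kW


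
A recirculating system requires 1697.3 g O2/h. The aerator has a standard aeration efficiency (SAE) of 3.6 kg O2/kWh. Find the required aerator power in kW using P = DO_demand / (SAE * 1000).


SAE in g O2/kWh = 3.6 * 1000 = 3600 g/kWh
P = DO_demand / SAE_g = 1697.3 / 3600 = 0.471472 kW

0.471472 kW


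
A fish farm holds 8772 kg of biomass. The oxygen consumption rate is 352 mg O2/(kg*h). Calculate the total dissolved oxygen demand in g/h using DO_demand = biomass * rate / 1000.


Total O2 consumption (mg/h) = 8772 kg * 352 mg/(kg*h) = 3087744 mg/h
Convert to g/h: 3087744 / 1000 = 3087.744 g/h

3087.744 g/h


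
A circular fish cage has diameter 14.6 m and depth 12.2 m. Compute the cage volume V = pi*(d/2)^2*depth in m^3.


r = d/2 = 14.6/2 = 7.3 m
Base area = pi*r^2 = pi*7.3^2 = 167.41547 m^2
Volume = 167.41547 * 12.2 = 2042.47 m^3

2042.47 m^3


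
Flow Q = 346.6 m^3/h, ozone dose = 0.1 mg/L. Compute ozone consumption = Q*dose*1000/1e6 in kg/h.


O3 demand (mg/h) = Q * dose * 1000 = 346.6 * 0.1 * 1000 = 34660 mg/h
Convert mg to kg: 34660 / 1e6 = 0.03466 kg/h

0.03466 kg/h


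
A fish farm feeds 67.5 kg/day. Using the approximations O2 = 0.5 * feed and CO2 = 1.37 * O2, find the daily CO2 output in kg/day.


O2 = 67.5 * 0.5 = 33.75
CO2 = 33.75 * 1.37 = 46.2375

46.2375 kg/day


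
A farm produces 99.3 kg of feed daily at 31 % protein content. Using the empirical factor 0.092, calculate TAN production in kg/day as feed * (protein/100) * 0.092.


Protein in feed = 99.3 * 31/100 = 30.783 kg/day
TAN = protein * 0.092 = 30.783 * 0.092 = 2.832036 kg/day

2.832036 kg/day


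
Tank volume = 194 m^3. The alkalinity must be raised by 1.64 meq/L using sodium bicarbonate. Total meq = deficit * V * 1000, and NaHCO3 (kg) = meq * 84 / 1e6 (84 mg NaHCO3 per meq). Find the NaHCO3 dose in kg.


Tank volume in L = 194 m^3 * 1000 = 194000 L
Total meq required = 1.64 meq/L * 194000 L = 318160 meq
NaHCO3 mass = 318160 meq * 84 mg/meq / 1e6 = 26.7254 kg

26.7254 kg


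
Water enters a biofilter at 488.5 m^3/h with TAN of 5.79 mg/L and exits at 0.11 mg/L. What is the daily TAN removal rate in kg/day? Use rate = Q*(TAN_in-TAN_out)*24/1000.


Concentration drop: TAN_in - TAN_out = 5.79 - 0.11 = 5.68 mg/L
Hourly TAN removed = Q * dTAN = 488.5 m^3/h * 5.68 mg/L = 2774.68 g/h  (m^3/h * mg/L = g/h)
Daily TAN removed = 2774.68 * 24 = 66592.32 g/day
Convert to kg/day: 66592.32 / 1000 = 66.59232 kg/day

66.59232 kg/day


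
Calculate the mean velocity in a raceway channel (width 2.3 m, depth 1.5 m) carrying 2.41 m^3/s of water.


Cross-sectional area = W * d = 2.3 * 1.5 = 3.45 m^2
Velocity = Q / A = 2.41 / 3.45 = 0.698551 m/s

0.698551 m/s


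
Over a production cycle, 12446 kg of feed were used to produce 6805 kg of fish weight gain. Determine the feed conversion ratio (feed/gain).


FCR = feed consumed / weight gained
FCR = 12446 kg / 6805 kg = 1.82895

1.82895


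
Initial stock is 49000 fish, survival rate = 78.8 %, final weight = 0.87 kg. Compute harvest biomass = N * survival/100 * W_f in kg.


Survivors = 49000 * 78.8/100 = 38612 fish
Harvest biomass = survivors * W_f = 38612 * 0.87 = 33592.44 kg

33592.44 kg


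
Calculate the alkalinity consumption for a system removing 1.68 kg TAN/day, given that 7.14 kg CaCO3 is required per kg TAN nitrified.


Alkalinity factor: 7.14 kg CaCO3 consumed per kg TAN nitrified
alk = 1.68 kg TAN * 7.14 = 11.9952 kg CaCO3/day

11.9952 kg CaCO3/day


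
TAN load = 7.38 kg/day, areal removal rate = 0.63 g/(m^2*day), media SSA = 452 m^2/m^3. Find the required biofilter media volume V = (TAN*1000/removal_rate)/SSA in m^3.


A = 7.38*1000 / 0.63 = 11714.286 m^2
V = 11714.286 / 452 = 25.9166

25.9166 m^3


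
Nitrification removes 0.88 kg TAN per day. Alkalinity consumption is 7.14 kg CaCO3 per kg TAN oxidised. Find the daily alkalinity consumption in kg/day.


Alkalinity factor: 7.14 kg CaCO3 consumed per kg TAN nitrified
alk = 0.88 kg TAN * 7.14 = 6.2832 kg CaCO3/day

6.2832 kg CaCO3/day


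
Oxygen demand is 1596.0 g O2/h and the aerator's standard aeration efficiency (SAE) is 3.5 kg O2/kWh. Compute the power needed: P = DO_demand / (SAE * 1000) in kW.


SAE in g O2/kWh = 3.5 * 1000 = 3500 g/kWh
P = DO_demand / SAE_g = 1596.0 / 3500 = 0.456 kW

0.456 kW


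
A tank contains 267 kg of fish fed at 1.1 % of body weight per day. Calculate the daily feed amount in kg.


Feeding rate fraction = 1.1% / 100 = 0.011
Daily feed = 267 kg * 0.011 = 2.937 kg/day

2.937 kg/day


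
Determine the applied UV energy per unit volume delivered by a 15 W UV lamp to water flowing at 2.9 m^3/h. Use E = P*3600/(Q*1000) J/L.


Energy delivered per hour = 15 W * 3600 s = 54000 J/h
Volume treated per hour = 2.9 m^3/h * 1000 = 2900 L/h
dose = 54000 / 2900 = 18.6207 J/L

18.6207 J/L


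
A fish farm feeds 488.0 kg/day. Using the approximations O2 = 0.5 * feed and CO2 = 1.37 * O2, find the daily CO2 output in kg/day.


O2 = 488.0 * 0.5 = 244
CO2 = 244 * 1.37 = 334.28

334.28 kg/day


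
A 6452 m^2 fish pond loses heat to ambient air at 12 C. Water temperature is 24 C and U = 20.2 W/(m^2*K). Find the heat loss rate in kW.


Temperature difference dT = 24 - 12 = 12 K
Heat loss (W) = U * A * dT = 20.2 * 6452 * 12 = 1563964.8 W
Convert to kW: 1563964.8 / 1000 = 1563.9648 kW

1563.9648 kW


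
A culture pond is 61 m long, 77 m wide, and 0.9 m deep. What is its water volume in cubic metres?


Base area = L * W = 61 * 77 = 4697 m^2
Volume = area * depth = 4697 * 0.9 = 4227.3 m^3

4227.3 m^3


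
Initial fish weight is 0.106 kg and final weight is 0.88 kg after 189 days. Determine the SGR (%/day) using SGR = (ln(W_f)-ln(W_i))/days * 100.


ln(W_f) = ln(0.88) = -0.12783337
ln(W_i) = ln(0.106) = -2.2443162
ln(W_f) - ln(W_i) = -0.12783337 - -2.2443162 = 2.1164828
SGR = 2.1164828 / 189 * 100 = 1.11983 %/day

1.11983 %/day


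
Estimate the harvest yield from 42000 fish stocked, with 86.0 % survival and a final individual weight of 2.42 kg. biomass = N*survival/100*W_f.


Survivors = 42000 * 86.0/100 = 36120 fish
Harvest biomass = survivors * W_f = 36120 * 2.42 = 87410.4 kg

87410.4 kg


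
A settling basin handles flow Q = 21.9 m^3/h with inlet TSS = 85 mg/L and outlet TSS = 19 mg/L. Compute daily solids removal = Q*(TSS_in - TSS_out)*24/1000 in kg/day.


Concentration drop: TSS_in - TSS_out = 85 - 19 = 66 mg/L
Hourly solids removed = Q * dTSS = 21.9 m^3/h * 66 mg/L = 1445.4 g/h  (m^3/h * mg/L = g/h)
Daily solids removed = 1445.4 * 24 = 34689.6 g/day
Convert g to kg: 34689.6 / 1000 = 34.6896 kg/day

34.6896 kg/day


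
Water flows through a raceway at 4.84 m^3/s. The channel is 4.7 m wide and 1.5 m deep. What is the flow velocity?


Cross-sectional area = W * d = 4.7 * 1.5 = 7.05 m^2
Velocity = Q / A = 4.84 / 7.05 = 0.686525 m/s

0.686525 m/s


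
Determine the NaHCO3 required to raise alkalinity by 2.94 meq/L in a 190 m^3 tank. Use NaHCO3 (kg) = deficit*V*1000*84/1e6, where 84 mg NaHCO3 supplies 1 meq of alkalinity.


Tank volume in L = 190 m^3 * 1000 = 190000 L
Total meq required = 2.94 meq/L * 190000 L = 558600 meq
NaHCO3 mass = 558600 meq * 84 mg/meq / 1e6 = 46.9224 kg

46.9224 kg


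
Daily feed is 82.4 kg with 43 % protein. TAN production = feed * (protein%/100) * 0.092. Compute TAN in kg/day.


Protein in feed = 82.4 * 43/100 = 35.432 kg/day
TAN = protein * 0.092 = 35.432 * 0.092 = 3.259744 kg/day

3.259744 kg/day


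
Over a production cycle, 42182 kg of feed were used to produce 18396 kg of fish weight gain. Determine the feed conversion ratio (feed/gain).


FCR = feed consumed / weight gained
FCR = 42182 kg / 18396 kg = 2.293

2.293


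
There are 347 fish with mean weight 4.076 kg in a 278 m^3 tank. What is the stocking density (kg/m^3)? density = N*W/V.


Total biomass = 347 fish * 4.076 kg = 1414.372 kg
Density = total biomass / volume = 1414.372 / 278 = 5.08767 kg/m^3

5.08767 kg/m^3


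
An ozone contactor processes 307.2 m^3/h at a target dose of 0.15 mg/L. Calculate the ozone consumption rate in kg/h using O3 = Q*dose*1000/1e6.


O3 demand (mg/h) = Q * dose * 1000 = 307.2 * 0.15 * 1000 = 46080 mg/h
Convert mg to kg: 46080 / 1e6 = 0.04608 kg/h

0.04608 kg/h


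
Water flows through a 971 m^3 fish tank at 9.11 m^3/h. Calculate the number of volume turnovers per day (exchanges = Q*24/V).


Daily flow volume = 9.11 m^3/h * 24 h = 218.64 m^3/day
Exchanges = daily flow / tank volume = 218.64 / 971 = 0.22517 exchanges/day

0.22517 exchanges/day


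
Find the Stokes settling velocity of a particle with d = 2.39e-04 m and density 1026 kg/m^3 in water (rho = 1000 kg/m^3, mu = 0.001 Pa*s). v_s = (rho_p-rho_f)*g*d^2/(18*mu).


Density difference: rho_p - rho_f = 1026 - 1000 = 26 kg/m^3
d^2 = (2.39e-04)^2 = 5.7121e-08 m^2
Numerator = (rho_p - rho_f) * g * d^2 = 26 * 9.81 * 5.7121e-08 = 1.4569282e-05
Denominator = 18 * mu = 18 * 0.001 = 0.018
v_s = 1.4569282e-05 / 0.018 = 8.09405e-04 m/s
Check: Re = rho_f * v_s * d / mu = 1000 * 8.09405e-04 * 2.39e-04 / 0.001 = 0.193 < 1, so Stokes' law applies.

8.09405e-04 m/s


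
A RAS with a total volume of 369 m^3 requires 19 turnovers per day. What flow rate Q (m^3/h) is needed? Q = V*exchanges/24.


Daily recirculation volume = 369 m^3 * 19 = 7011 m^3/day
Flow rate Q = daily volume / 24 h = 7011 / 24 = 292.125 m^3/h

292.125 m^3/h


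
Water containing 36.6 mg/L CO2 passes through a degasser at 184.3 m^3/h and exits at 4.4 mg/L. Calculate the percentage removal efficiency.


CO2_out / CO2_in = 4.4 / 36.6 = 0.12021858
Fraction remaining = 0.12021858
efficiency = (1 - 0.12021858) * 100 = 87.9781 %

87.9781 %


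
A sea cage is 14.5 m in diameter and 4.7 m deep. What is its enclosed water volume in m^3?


r = d/2 = 14.5/2 = 7.25 m
Base area = pi*r^2 = pi*7.25^2 = 165.12996 m^2
Volume = 165.12996 * 4.7 = 776.111 m^3

776.111 m^3


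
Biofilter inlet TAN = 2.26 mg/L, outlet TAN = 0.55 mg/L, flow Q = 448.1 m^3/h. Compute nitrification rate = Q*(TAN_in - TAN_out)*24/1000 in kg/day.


Concentration drop: TAN_in - TAN_out = 2.26 - 0.55 = 1.71 mg/L
Hourly TAN removed = Q * dTAN = 448.1 m^3/h * 1.71 mg/L = 766.251 g/h  (m^3/h * mg/L = g/h)
Daily TAN removed = 766.251 * 24 = 18390.024 g/day
Convert to kg/day: 18390.024 / 1000 = 18.390024 kg/day

18.390024 kg/day


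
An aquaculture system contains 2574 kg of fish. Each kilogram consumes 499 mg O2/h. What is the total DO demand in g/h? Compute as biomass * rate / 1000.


Total O2 consumption (mg/h) = 2574 kg * 499 mg/(kg*h) = 1284426 mg/h
Convert to g/h: 1284426 / 1000 = 1284.426 g/h

1284.426 g/h


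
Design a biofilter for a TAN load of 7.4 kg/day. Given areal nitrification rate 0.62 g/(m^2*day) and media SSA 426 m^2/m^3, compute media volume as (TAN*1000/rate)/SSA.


A = 7.4*1000 / 0.62 = 11935.484 m^2
V = 11935.484 / 426 = 28.0176

28.0176 m^3


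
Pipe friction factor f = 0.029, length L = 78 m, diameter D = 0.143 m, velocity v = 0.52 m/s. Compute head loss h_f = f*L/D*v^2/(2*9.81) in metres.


v^2 = 0.52^2 = 0.2704 m^2/s^2
L/D = 78/0.143 = 545.45455
h_f = f*(L/D)*v^2/(2g) = 0.029 * 545.45455 * 0.2704 / 19.62 = 0.218004 m

0.218004 m


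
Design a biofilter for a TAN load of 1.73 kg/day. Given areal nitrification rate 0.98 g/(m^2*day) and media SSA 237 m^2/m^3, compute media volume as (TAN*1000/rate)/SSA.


A = 1.73*1000 / 0.98 = 1765.3061 m^2
V = 1765.3061 / 237 = 7.44855

7.44855 m^3


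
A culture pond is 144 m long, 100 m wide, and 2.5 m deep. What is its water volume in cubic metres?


Base area = L * W = 144 * 100 = 14400 m^2
Volume = area * depth = 14400 * 2.5 = 36000 m^3

36000 m^3


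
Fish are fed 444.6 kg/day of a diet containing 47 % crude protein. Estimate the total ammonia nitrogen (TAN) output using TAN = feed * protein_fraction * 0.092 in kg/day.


Protein in feed = 444.6 * 47/100 = 208.962 kg/day
TAN = protein * 0.092 = 208.962 * 0.092 = 19.224504 kg/day

19.224504 kg/day


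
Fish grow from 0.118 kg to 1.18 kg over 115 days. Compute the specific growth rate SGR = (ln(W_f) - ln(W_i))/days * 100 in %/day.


ln(W_f) = ln(1.18) = 0.16551444
ln(W_i) = ln(0.118) = -2.1370707
ln(W_f) - ln(W_i) = 0.16551444 - -2.1370707 = 2.3025851
SGR = 2.3025851 / 115 * 100 = 2.00225 %/day

2.00225 %/day


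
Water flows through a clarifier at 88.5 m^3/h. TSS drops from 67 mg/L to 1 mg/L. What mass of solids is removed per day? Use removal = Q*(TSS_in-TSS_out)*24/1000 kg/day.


Concentration drop: TSS_in - TSS_out = 67 - 1 = 66 mg/L
Hourly solids removed = Q * dTSS = 88.5 m^3/h * 66 mg/L = 5841 g/h  (m^3/h * mg/L = g/h)
Daily solids removed = 5841 * 24 = 140184 g/day
Convert g to kg: 140184 / 1000 = 140.184 kg/day

140.184 kg/day


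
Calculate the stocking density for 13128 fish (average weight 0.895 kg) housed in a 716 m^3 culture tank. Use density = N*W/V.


Total biomass = 13128 fish * 0.895 kg = 11749.56 kg
Density = total biomass / volume = 11749.56 / 716 = 16.41 kg/m^3

16.41 kg/m^3


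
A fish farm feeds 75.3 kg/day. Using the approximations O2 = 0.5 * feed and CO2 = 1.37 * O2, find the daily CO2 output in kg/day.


O2 = 75.3 * 0.5 = 37.65
CO2 = 37.65 * 1.37 = 51.5805

51.5805 kg/day


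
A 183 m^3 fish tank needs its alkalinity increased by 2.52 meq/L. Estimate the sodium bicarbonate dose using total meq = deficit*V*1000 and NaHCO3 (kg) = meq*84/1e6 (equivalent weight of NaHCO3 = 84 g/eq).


Tank volume in L = 183 m^3 * 1000 = 183000 L
Total meq required = 2.52 meq/L * 183000 L = 461160 meq
NaHCO3 mass = 461160 meq * 84 mg/meq / 1e6 = 38.7374 kg

38.7374 kg


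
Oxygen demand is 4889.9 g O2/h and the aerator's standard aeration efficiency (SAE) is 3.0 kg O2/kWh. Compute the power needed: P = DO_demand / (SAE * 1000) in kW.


SAE in g O2/kWh = 3.0 * 1000 = 3000 g/kWh
P = DO_demand / SAE_g = 4889.9 / 3000 = 1.62997 kW

1.62997 kW


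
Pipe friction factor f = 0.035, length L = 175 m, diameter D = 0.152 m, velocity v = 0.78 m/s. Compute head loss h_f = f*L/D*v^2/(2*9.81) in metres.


v^2 = 0.78^2 = 0.6084 m^2/s^2
L/D = 175/0.152 = 1151.3158
h_f = f*(L/D)*v^2/(2g) = 0.035 * 1151.3158 * 0.6084 / 19.62 = 1.24955 m

1.24955 m


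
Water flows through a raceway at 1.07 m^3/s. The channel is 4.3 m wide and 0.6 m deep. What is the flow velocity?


Cross-sectional area = W * d = 4.3 * 0.6 = 2.58 m^2
Velocity = Q / A = 1.07 / 2.58 = 0.414729 m/s

0.414729 m/s


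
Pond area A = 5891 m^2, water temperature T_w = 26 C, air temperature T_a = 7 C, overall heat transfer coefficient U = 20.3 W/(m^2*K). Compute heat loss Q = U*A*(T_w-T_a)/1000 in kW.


Temperature difference dT = 26 - 7 = 19 K
Heat loss (W) = U * A * dT = 20.3 * 5891 * 19 = 2272158.7 W
Convert to kW: 2272158.7 / 1000 = 2272.1587 kW

2272.1587 kW


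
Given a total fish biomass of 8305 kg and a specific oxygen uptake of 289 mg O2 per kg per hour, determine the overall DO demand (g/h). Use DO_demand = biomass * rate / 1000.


Total O2 consumption (mg/h) = 8305 kg * 289 mg/(kg*h) = 2400145 mg/h
Convert to g/h: 2400145 / 1000 = 2400.145 g/h

2400.145 g/h


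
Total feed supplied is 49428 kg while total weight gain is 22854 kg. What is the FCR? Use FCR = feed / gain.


FCR = feed consumed / weight gained
FCR = 49428 kg / 22854 kg = 2.16277

2.16277


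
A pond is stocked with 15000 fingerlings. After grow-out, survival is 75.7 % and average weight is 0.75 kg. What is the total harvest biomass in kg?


Survivors = 15000 * 75.7/100 = 11355 fish
Harvest biomass = survivors * W_f = 11355 * 0.75 = 8516.25 kg

8516.25 kg


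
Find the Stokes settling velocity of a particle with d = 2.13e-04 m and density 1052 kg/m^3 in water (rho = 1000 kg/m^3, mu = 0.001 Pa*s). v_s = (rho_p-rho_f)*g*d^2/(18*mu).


Density difference: rho_p - rho_f = 1052 - 1000 = 52 kg/m^3
d^2 = (2.13e-04)^2 = 4.5369e-08 m^2
Numerator = (rho_p - rho_f) * g * d^2 = 52 * 9.81 * 4.5369e-08 = 2.3143634e-05
Denominator = 18 * mu = 18 * 0.001 = 0.018
v_s = 2.3143634e-05 / 0.018 = 0.00128576 m/s
Check: Re = rho_f * v_s * d / mu = 1000 * 0.00128576 * 2.13e-04 / 0.001 = 0.274 < 1, so Stokes' law applies.

0.00128576 m/s


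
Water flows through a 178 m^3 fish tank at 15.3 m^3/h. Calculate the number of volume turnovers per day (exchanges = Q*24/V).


Daily flow volume = 15.3 m^3/h * 24 h = 367.2 m^3/day
Exchanges = daily flow / tank volume = 367.2 / 178 = 2.06292 exchanges/day

2.06292 exchanges/day


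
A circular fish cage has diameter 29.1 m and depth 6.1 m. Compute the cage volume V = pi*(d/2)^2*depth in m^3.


r = d/2 = 29.1/2 = 14.55 m
Base area = pi*r^2 = pi*14.55^2 = 665.08302 m^2
Volume = 665.08302 * 6.1 = 4057.01 m^3

4057.01 m^3


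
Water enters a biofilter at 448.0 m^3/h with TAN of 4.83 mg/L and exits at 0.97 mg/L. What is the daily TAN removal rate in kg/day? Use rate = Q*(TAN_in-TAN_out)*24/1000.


Concentration drop: TAN_in - TAN_out = 4.83 - 0.97 = 3.86 mg/L
Hourly TAN removed = Q * dTAN = 448.0 m^3/h * 3.86 mg/L = 1729.28 g/h  (m^3/h * mg/L = g/h)
Daily TAN removed = 1729.28 * 24 = 41502.72 g/day
Convert to kg/day: 41502.72 / 1000 = 41.50272 kg/day

41.50272 kg/day


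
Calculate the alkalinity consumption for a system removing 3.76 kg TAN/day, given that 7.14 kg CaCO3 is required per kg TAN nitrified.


Alkalinity factor: 7.14 kg CaCO3 consumed per kg TAN nitrified
alk = 3.76 kg TAN * 7.14 = 26.8464 kg CaCO3/day

26.8464 kg CaCO3/day


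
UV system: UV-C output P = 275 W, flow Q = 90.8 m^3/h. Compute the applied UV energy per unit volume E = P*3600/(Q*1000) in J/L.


Energy delivered per hour = 275 W * 3600 s = 990000 J/h
Volume treated per hour = 90.8 m^3/h * 1000 = 90800 L/h
dose = 990000 / 90800 = 10.9031 J/L

10.9031 J/L


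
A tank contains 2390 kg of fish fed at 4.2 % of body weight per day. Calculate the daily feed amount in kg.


Feeding rate fraction = 4.2% / 100 = 0.042
Daily feed = 2390 kg * 0.042 = 100.38 kg/day

100.38 kg/day


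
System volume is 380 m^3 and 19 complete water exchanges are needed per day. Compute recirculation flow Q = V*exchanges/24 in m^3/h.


Daily recirculation volume = 380 m^3 * 19 = 7220 m^3/day
Flow rate Q = daily volume / 24 h = 7220 / 24 = 300.833 m^3/h

300.833 m^3/h


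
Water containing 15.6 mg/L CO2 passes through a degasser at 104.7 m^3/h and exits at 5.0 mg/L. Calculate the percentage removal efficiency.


CO2_out / CO2_in = 5.0 / 15.6 = 0.32051282
Fraction remaining = 0.32051282
efficiency = (1 - 0.32051282) * 100 = 67.9487 %

67.9487 %


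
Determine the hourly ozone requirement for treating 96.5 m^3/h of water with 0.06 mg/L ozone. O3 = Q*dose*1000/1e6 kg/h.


O3 demand (mg/h) = Q * dose * 1000 = 96.5 * 0.06 * 1000 = 5790 mg/h
Convert mg to kg: 5790 / 1e6 = 0.00579 kg/h

0.00579 kg/h


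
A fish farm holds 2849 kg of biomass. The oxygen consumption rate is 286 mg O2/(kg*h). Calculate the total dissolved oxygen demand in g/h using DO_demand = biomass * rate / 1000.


Total O2 consumption (mg/h) = 2849 kg * 286 mg/(kg*h) = 814814 mg/h
Convert to g/h: 814814 / 1000 = 814.814 g/h

814.814 g/h


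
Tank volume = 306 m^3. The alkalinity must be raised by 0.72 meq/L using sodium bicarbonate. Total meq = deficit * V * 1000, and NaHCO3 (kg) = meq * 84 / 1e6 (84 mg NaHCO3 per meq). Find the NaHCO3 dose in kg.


Tank volume in L = 306 m^3 * 1000 = 306000 L
Total meq required = 0.72 meq/L * 306000 L = 220320 meq
NaHCO3 mass = 220320 meq * 84 mg/meq / 1e6 = 18.5069 kg

18.5069 kg


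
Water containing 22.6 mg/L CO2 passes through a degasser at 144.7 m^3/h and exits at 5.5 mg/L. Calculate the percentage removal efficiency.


CO2_out / CO2_in = 5.5 / 22.6 = 0.24336283
Fraction remaining = 0.24336283
efficiency = (1 - 0.24336283) * 100 = 75.6637 %

75.6637 %


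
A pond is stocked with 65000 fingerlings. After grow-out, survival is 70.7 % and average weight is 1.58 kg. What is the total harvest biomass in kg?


Survivors = 65000 * 70.7/100 = 45955 fish
Harvest biomass = survivors * W_f = 45955 * 1.58 = 72608.9 kg

72608.9 kg


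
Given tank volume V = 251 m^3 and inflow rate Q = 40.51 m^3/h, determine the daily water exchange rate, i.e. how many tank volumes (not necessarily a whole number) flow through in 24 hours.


Daily flow volume = 40.51 m^3/h * 24 h = 972.24 m^3/day
Exchanges = daily flow / tank volume = 972.24 / 251 = 3.87347 exchanges/day

3.87347 exchanges/day


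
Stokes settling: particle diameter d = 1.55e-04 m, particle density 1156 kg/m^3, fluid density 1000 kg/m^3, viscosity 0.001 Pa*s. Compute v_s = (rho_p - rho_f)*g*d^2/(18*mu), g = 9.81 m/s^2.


Density difference: rho_p - rho_f = 1156 - 1000 = 156 kg/m^3
d^2 = (1.55e-04)^2 = 2.4025e-08 m^2
Numerator = (rho_p - rho_f) * g * d^2 = 156 * 9.81 * 2.4025e-08 = 3.6766899e-05
Denominator = 18 * mu = 18 * 0.001 = 0.018
v_s = 3.6766899e-05 / 0.018 = 0.00204261 m/s
Check: Re = rho_f * v_s * d / mu = 1000 * 0.00204261 * 1.55e-04 / 0.001 = 0.317 < 1, so Stokes' law applies.

0.00204261 m/s


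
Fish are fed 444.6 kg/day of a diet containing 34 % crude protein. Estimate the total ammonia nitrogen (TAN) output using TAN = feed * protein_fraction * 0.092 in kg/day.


Protein in feed = 444.6 * 34/100 = 151.164 kg/day
TAN = protein * 0.092 = 151.164 * 0.092 = 13.907088 kg/day

13.907088 kg/day


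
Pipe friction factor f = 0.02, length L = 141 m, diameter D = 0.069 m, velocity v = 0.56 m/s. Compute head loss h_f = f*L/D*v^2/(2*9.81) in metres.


v^2 = 0.56^2 = 0.3136 m^2/s^2
L/D = 141/0.069 = 2043.4783
h_f = f*(L/D)*v^2/(2g) = 0.02 * 2043.4783 * 0.3136 / 19.62 = 0.653246 m

0.653246 m


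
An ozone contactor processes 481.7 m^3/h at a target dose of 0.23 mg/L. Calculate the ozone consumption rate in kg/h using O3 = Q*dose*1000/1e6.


O3 demand (mg/h) = Q * dose * 1000 = 481.7 * 0.23 * 1000 = 110791 mg/h
Convert mg to kg: 110791 / 1e6 = 0.110791 kg/h

0.110791 kg/h


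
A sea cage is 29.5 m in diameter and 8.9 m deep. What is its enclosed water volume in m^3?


r = d/2 = 29.5/2 = 14.75 m
Base area = pi*r^2 = pi*14.75^2 = 683.49275 m^2
Volume = 683.49275 * 8.9 = 6083.09 m^3

6083.09 m^3


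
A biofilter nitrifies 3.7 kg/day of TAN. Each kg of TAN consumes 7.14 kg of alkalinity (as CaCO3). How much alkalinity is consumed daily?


Alkalinity factor: 7.14 kg CaCO3 consumed per kg TAN nitrified
alk = 3.7 kg TAN * 7.14 = 26.418 kg CaCO3/day

26.418 kg CaCO3/day


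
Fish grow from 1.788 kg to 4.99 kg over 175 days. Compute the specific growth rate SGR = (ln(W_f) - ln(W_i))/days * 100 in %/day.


ln(W_f) = ln(4.99) = 1.6074359
ln(W_i) = ln(1.788) = 0.58109768
ln(W_f) - ln(W_i) = 1.6074359 - 0.58109768 = 1.0263382
SGR = 1.0263382 / 175 * 100 = 0.586479 %/day

0.586479 %/day


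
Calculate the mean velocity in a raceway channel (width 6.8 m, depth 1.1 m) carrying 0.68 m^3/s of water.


Cross-sectional area = W * d = 6.8 * 1.1 = 7.48 m^2
Velocity = Q / A = 0.68 / 7.48 = 0.0909091 m/s

0.0909091 m/s


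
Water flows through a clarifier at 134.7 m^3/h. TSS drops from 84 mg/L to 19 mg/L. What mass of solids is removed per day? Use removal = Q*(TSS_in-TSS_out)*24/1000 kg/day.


Concentration drop: TSS_in - TSS_out = 84 - 19 = 65 mg/L
Hourly solids removed = Q * dTSS = 134.7 m^3/h * 65 mg/L = 8755.5 g/h  (m^3/h * mg/L = g/h)
Daily solids removed = 8755.5 * 24 = 210132 g/day
Convert g to kg: 210132 / 1000 = 210.132 kg/day

210.132 kg/day


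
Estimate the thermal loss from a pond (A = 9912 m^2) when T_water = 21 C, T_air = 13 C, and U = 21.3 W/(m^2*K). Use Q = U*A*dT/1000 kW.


Temperature difference dT = 21 - 13 = 8 K
Heat loss (W) = U * A * dT = 21.3 * 9912 * 8 = 1689004.8 W
Convert to kW: 1689004.8 / 1000 = 1689.0048 kW

1689.0048 kW


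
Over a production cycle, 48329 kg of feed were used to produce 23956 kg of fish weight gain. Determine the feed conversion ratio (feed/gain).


FCR = feed consumed / weight gained
FCR = 48329 kg / 23956 kg = 2.01741

2.01741


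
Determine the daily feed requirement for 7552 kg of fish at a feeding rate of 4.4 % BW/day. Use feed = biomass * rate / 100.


Feeding rate fraction = 4.4% / 100 = 0.044
Daily feed = 7552 kg * 0.044 = 332.288 kg/day

332.288 kg/day


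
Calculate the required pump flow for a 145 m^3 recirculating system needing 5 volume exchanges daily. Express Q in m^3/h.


Daily recirculation volume = 145 m^3 * 5 = 725 m^3/day
Flow rate Q = daily volume / 24 h = 725 / 24 = 30.2083 m^3/h

30.2083 m^3/h


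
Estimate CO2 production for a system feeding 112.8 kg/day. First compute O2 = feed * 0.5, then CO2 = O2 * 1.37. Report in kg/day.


O2 = 112.8 * 0.5 = 56.4
CO2 = 56.4 * 1.37 = 77.268

77.268 kg/day


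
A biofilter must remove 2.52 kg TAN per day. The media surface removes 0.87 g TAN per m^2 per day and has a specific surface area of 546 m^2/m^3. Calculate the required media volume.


A = 2.52*1000 / 0.87 = 2896.5517 m^2
V = 2896.5517 / 546 = 5.30504

5.30504 m^3


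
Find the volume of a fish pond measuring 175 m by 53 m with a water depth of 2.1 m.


Base area = L * W = 175 * 53 = 9275 m^2
Volume = area * depth = 9275 * 2.1 = 19477.5 m^3

19477.5 m^3


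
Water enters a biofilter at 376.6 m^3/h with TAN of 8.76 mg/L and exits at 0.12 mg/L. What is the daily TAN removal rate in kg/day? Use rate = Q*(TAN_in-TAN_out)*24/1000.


Concentration drop: TAN_in - TAN_out = 8.76 - 0.12 = 8.64 mg/L
Hourly TAN removed = Q * dTAN = 376.6 m^3/h * 8.64 mg/L = 3253.824 g/h  (m^3/h * mg/L = g/h)
Daily TAN removed = 3253.824 * 24 = 78091.776 g/day
Convert to kg/day: 78091.776 / 1000 = 78.091776 kg/day

78.091776 kg/day


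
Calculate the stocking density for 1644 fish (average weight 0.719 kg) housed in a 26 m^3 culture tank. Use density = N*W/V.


Total biomass = 1644 fish * 0.719 kg = 1182.036 kg
Density = total biomass / volume = 1182.036 / 26 = 45.4629 kg/m^3

45.4629 kg/m^3


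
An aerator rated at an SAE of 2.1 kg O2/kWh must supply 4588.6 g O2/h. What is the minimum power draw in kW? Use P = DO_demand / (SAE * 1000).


SAE in g O2/kWh = 2.1 * 1000 = 2100 g/kWh
P = DO_demand / SAE_g = 4588.6 / 2100 = 2.18505 kW

2.18505 kW


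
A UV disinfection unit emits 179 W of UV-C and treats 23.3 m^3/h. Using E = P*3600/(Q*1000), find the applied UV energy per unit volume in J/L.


Energy delivered per hour = 179 W * 3600 s = 644400 J/h
Volume treated per hour = 23.3 m^3/h * 1000 = 23300 L/h
dose = 644400 / 23300 = 27.6567 J/L

27.6567 J/L


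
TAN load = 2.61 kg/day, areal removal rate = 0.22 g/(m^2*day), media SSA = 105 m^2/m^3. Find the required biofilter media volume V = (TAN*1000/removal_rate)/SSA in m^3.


A = 2.61*1000 / 0.22 = 11863.636 m^2
V = 11863.636 / 105 = 112.987

112.987 m^3


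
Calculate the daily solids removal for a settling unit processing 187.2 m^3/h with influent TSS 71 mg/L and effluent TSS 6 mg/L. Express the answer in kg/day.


Concentration drop: TSS_in - TSS_out = 71 - 6 = 65 mg/L
Hourly solids removed = Q * dTSS = 187.2 m^3/h * 65 mg/L = 12168 g/h  (m^3/h * mg/L = g/h)
Daily solids removed = 12168 * 24 = 292032 g/day
Convert g to kg: 292032 / 1000 = 292.032 kg/day

292.032 kg/day


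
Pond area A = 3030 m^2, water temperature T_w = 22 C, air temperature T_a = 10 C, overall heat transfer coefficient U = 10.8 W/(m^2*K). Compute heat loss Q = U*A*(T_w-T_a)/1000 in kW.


Temperature difference dT = 22 - 10 = 12 K
Heat loss (W) = U * A * dT = 10.8 * 3030 * 12 = 392688 W
Convert to kW: 392688 / 1000 = 392.688 kW

392.688 kW


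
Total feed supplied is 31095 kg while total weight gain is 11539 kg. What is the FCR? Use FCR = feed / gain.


FCR = feed consumed / weight gained
FCR = 31095 kg / 11539 kg = 2.69477

2.69477


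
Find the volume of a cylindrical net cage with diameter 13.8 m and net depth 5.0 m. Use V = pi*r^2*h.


r = d/2 = 13.8/2 = 6.9 m
Base area = pi*r^2 = pi*6.9^2 = 149.57123 m^2
Volume = 149.57123 * 5.0 = 747.856 m^3

747.856 m^3


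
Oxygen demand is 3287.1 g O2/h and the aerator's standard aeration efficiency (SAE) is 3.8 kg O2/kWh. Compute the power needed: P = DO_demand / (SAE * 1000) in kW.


SAE in g O2/kWh = 3.8 * 1000 = 3800 g/kWh
P = DO_demand / SAE_g = 3287.1 / 3800 = 0.865026 kW

0.865026 kW


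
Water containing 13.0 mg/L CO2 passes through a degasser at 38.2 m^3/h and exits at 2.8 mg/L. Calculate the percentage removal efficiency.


CO2_out / CO2_in = 2.8 / 13.0 = 0.21538462
Fraction remaining = 0.21538462
efficiency = (1 - 0.21538462) * 100 = 78.4615 %

78.4615 %


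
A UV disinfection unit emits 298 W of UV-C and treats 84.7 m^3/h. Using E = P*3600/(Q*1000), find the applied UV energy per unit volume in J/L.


Energy delivered per hour = 298 W * 3600 s = 1072800 J/h
Volume treated per hour = 84.7 m^3/h * 1000 = 84700 L/h
dose = 1072800 / 84700 = 12.6659 J/L

12.6659 J/L


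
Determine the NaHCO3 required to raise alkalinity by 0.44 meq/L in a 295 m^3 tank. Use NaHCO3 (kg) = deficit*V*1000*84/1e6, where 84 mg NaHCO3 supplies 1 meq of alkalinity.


Tank volume in L = 295 m^3 * 1000 = 295000 L
Total meq required = 0.44 meq/L * 295000 L = 129800 meq
NaHCO3 mass = 129800 meq * 84 mg/meq / 1e6 = 10.9032 kg

10.9032 kg


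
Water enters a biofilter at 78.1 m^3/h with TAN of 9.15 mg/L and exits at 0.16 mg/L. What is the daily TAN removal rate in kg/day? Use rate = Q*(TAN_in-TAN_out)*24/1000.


Concentration drop: TAN_in - TAN_out = 9.15 - 0.16 = 8.99 mg/L
Hourly TAN removed = Q * dTAN = 78.1 m^3/h * 8.99 mg/L = 702.119 g/h  (m^3/h * mg/L = g/h)
Daily TAN removed = 702.119 * 24 = 16850.856 g/day
Convert to kg/day: 16850.856 / 1000 = 16.850856 kg/day

16.850856 kg/day


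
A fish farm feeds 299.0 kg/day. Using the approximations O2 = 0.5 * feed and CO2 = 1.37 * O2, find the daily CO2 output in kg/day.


O2 = 299.0 * 0.5 = 149.5
CO2 = 149.5 * 1.37 = 204.815

204.815 kg/day


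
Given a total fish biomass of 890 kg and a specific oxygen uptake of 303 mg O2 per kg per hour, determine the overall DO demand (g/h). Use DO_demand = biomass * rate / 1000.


Total O2 consumption (mg/h) = 890 kg * 303 mg/(kg*h) = 269670 mg/h
Convert to g/h: 269670 / 1000 = 269.67 g/h

269.67 g/h


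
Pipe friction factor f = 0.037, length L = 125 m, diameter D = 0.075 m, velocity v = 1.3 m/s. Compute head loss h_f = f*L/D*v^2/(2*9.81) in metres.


v^2 = 1.3^2 = 1.69 m^2/s^2
L/D = 125/0.075 = 1666.6667
h_f = f*(L/D)*v^2/(2g) = 0.037 * 1666.6667 * 1.69 / 19.62 = 5.31176 m

5.31176 m


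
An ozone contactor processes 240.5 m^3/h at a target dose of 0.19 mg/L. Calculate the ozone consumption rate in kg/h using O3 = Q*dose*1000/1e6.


O3 demand (mg/h) = Q * dose * 1000 = 240.5 * 0.19 * 1000 = 45695 mg/h
Convert mg to kg: 45695 / 1e6 = 0.045695 kg/h

0.045695 kg/h


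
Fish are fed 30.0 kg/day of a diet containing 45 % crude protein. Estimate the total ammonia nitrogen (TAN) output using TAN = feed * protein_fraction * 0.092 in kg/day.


Protein in feed = 30.0 * 45/100 = 13.5 kg/day
TAN = protein * 0.092 = 13.5 * 0.092 = 1.242 kg/day

1.242 kg/day


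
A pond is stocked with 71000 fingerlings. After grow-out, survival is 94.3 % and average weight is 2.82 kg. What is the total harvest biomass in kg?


Survivors = 71000 * 94.3/100 = 66953 fish
Harvest biomass = survivors * W_f = 66953 * 2.82 = 188807.46 kg

188807.46 kg


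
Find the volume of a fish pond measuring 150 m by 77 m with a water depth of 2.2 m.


Base area = L * W = 150 * 77 = 11550 m^2
Volume = area * depth = 11550 * 2.2 = 25410 m^3

25410 m^3


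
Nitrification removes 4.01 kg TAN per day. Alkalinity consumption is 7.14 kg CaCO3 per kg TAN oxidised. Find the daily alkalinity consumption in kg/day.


Alkalinity factor: 7.14 kg CaCO3 consumed per kg TAN nitrified
alk = 4.01 kg TAN * 7.14 = 28.6314 kg CaCO3/day

28.6314 kg CaCO3/day


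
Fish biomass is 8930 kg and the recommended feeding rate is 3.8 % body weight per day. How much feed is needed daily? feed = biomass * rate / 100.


Feeding rate fraction = 3.8% / 100 = 0.038
Daily feed = 8930 kg * 0.038 = 339.34 kg/day

339.34 kg/day
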